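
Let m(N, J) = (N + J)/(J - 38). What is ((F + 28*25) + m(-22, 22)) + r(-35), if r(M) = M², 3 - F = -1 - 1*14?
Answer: 1943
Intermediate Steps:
F = 18 (F = 3 - (-1 - 1*14) = 3 - (-1 - 14) = 3 - 1*(-15) = 3 + 15 = 18)
m(N, J) = (J + N)/(-38 + J)
((F + 28*25) + m(-22, 22)) + r(-35) = ((18 + 28*25) + (22 - 22)/(-38 + 22)) + (-35)² = ((18 + 700) + 0/(-16)) + 1225 = (718 - 1/16*0) + 1225 = (718 + 0) + 1225 = 718 + 1225 = 1943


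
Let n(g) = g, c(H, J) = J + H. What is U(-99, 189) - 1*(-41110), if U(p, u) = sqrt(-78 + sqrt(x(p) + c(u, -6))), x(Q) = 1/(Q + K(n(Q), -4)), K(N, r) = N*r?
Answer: 41110 + sqrt(-84942 + 44*sqrt(112101))/33 ≈ 41110.0 + 8.0294*I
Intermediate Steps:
c(H, J) = H + J
x(Q) = -1/(3*Q) (x(Q) = 1/(Q + Q*(-4)) = 1/(Q - 4*Q) = 1/(-3*Q) = -1/(3*Q))
U(p, u) = sqrt(-78 + sqrt(-6 + u - 1/(3*p))) (U(p, u) = sqrt(-78 + sqrt(-1/(3*p) + (u - 6))) = sqrt(-78 + sqrt(-1/(3*p) + (-6 + u))) = sqrt(-78 + sqrt(-6 + u - 1/(3*p))))
U(-99, 189) - 1*(-41110) = sqrt(-702 + 3*sqrt(3)*sqrt(-18 - 1/(-99) + 3*189))/3 - 1*(-41110) = sqrt(-702 + 3*sqrt(3)*sqrt(-18 - 1*(-1/99) + 567))/3 + 41110 = sqrt(-702 + 3*sqrt(3)*sqrt(-18 + 1/99 + 567))/3 + 41110 = sqrt(-702 + 3*sqrt(3)*sqrt(54352/99))/3 + 41110 = sqrt(-702 + 3*sqrt(3)*(4*sqrt(37367)/33))/3 + 41110 = sqrt(-702 + 4*sqrt(112101)/11)/3 + 41110 = 41110 + sqrt(-702 + 4*sqrt(112101)/11)/3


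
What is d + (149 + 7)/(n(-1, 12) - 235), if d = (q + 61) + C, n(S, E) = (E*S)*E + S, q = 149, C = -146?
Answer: 6041/95 ≈ 63.589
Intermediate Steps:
n(S, E) = S + S*E² (n(S, E) = S*E² + S = S + S*E²)
d = 64 (d = (149 + 61) - 146 = 210 - 146 = 64)
d + (149 + 7)/(n(-1, 12) - 235) = 64 + (149 + 7)/(-(1 + 12²) - 235) = 64 + 156/(-(1 + 144) - 235) = 64 + 156/(-1*145 - 235) = 64 + 156/(-145 - 235) = 64 + 156/(-380) = 64 + 156*(-1/380) = 64 - 39/95 = 6041/95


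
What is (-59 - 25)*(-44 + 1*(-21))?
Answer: 5460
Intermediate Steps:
(-59 - 25)*(-44 + 1*(-21)) = -84*(-44 - 21) = -84*(-65) = 5460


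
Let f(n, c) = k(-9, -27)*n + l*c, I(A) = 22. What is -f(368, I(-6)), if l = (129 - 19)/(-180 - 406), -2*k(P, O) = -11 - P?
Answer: -106614/293 ≈ -363.87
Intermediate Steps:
k(P, O) = 11/2 + P/2 (k(P, O) = -(-11 - P)/2 = 11/2 + P/2)
l = -55/293 (l = 110/(-586) = 110*(-1/586) = -55/293 ≈ -0.18771)
f(n, c) = n - 55*c/293 (f(n, c) = (11/2 + (1/2)*(-9))*n - 55*c/293 = (11/2 - 9/2)*n - 55*c/293 = 1*n - 55*c/293 = n - 55*c/293)
-f(368, I(-6)) = -(368 - 55/293*22) = -(368 - 1210/293) = -1*106614/293 = -106614/293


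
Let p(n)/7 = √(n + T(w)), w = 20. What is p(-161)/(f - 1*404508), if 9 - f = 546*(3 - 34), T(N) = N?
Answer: -7*I*√141/387573 ≈ -0.00021446*I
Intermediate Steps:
f = 16935 (f = 9 - 546*(3 - 34) = 9 - 546*(-31) = 9 - 1*(-16926) = 9 + 16926 = 16935)
p(n) = 7*√(20 + n) (p(n) = 7*√(n + 20) = 7*√(20 + n))
p(-161)/(f - 1*404508) = (7*√(20 - 161))/(16935 - 1*404508) = (7*√(-141))/(16935 - 404508) = (7*(I*√141))/(-387573) = (7*I*√141)*(-1/387573) = -7*I*√141/387573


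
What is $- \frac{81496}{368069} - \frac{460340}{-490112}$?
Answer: $\frac{32373678977}{45098758432} \approx 0.71784$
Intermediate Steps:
$- \frac{81496}{368069} - \frac{460340}{-490112} = \left(-81496\right) \frac{1}{368069} - - \frac{115085}{122528} = - \frac{81496}{368069} + \frac{115085}{122528} = \frac{32373678977}{45098758432}$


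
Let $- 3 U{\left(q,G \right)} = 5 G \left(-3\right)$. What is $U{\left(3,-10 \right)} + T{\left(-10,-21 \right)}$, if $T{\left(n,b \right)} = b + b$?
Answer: $-92$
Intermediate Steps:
$U{\left(q,G \right)} = 5 G$ ($U{\left(q,G \right)} = - \frac{5 G \left(-3\right)}{3} = - \frac{\left(-15\right) G}{3} = 5 G$)
$T{\left(n,b \right)} = 2 b$
$U{\left(3,-10 \right)} + T{\left(-10,-21 \right)} = 5 \left(-10\right) + 2 \left(-21\right) = -50 - 42 = -92$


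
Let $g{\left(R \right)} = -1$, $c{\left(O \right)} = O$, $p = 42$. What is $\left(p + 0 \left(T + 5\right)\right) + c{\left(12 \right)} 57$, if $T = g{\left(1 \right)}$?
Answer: $726$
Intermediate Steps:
$T = -1$
$\left(p + 0 \left(T + 5\right)\right) + c{\left(12 \right)} 57 = \left(42 + 0 \left(-1 + 5\right)\right) + 12 \cdot 57 = \left(42 + 0 \cdot 4\right) + 684 = \left(42 + 0\right) + 684 = 42 + 684 = 726$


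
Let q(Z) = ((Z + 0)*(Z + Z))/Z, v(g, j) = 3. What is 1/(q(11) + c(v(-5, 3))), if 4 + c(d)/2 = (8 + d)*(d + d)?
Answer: 1/146 ≈ 0.0068493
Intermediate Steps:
c(d) = -8 + 4*d*(8 + d) (c(d) = -8 + 2*((8 + d)*(d + d)) = -8 + 2*((8 + d)*(2*d)) = -8 + 2*(2*d*(8 + d)) = -8 + 4*d*(8 + d))
q(Z) = 2*Z (q(Z) = (Z*(2*Z))/Z = (2*Z**2)/Z = 2*Z)
1/(q(11) + c(v(-5, 3))) = 1/(2*11 + (-8 + 4*3**2 + 32*3)) = 1/(22 + (-8 + 4*9 + 96)) = 1/(22 + (-8 + 36 + 96)) = 1/(22 + 124) = 1/146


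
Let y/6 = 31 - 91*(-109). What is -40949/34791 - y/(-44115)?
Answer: 18037171/102320331 ≈ 0.17628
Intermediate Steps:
y = 59700 (y = 6*(31 - 91*(-109)) = 6*(31 + 9919) = 6*9950 = 59700)
-40949/34791 - y/(-44115) = -40949/34791 - 1*59700/(-44115) = -40949*1/34791 - 59700*(-1/44115) = -40949/34791 + 3980/2941 = 18037171/102320331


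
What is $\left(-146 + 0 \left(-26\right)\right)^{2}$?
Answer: $21316$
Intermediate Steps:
$\left(-146 + 0 \left(-26\right)\right)^{2} = \left(-146 + 0\right)^{2} = \left(-146\right)^{2} = 21316$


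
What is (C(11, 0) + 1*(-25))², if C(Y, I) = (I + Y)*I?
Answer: 625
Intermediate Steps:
C(Y, I) = I*(I + Y)
(C(11, 0) + 1*(-25))² = (0*(0 + 11) + 1*(-25))² = (0*11 - 25)² = (0 - 25)² = (-25)² = 625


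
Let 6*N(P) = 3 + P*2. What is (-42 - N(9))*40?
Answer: -1820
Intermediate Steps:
N(P) = 1/2 + P/3 (N(P) = (3 + P*2)/6 = (3 + 2*P)/6 = 1/2 + P/3)
(-42 - N(9))*40 = (-42 - (1/2 + (1/3)*9))*40 = (-42 - (1/2 + 3))*40 = (-42 - 1*7/2)*40 = (-42 - 7/2)*40 = -91/2*40 = -1820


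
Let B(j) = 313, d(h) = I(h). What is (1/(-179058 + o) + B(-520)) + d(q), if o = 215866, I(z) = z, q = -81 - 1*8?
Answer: 8244993/36808 ≈ 224.00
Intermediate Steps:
q = -89 (q = -81 - 8 = -89)
d(h) = h
(1/(-179058 + o) + B(-520)) + d(q) = (1/(-179058 + 215866) + 313) - 89 = (1/36808 + 313) - 89 = 11520905/36808 - 89 = 8244993/36808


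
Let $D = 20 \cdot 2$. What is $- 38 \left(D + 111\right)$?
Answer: $-5738$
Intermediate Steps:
$D = 40$
$- 38 \left(D + 111\right) = - 38 \left(40 + 111\right) = \left(-38\right) 151 = -5738$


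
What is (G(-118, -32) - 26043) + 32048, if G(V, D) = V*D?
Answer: 9781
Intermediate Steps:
G(V, D) = D*V
(G(-118, -32) - 26043) + 32048 = (-32*(-118) - 26043) + 32048 = (3776 - 26043) + 32048 = -22267 + 32048 = 9781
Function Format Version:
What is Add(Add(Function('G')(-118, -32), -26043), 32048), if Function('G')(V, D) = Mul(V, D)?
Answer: 9781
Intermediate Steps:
Function('G')(V, D) = Mul(D, V)
Add(Add(Function('G')(-118, -32), -26043), 32048) = Add(Add(Mul(-32, -118), -26043), 32048) = Add(Add(3776, -26043), 32048) = Add(-22267, 32048) = 9781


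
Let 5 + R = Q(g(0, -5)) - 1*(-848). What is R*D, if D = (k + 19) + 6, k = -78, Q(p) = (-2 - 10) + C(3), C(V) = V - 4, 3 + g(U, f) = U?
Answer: -43990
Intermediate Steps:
g(U, f) = -3 + U
C(V) = -4 + V
Q(p) = -13 (Q(p) = (-2 - 10) + (-4 + 3) = -12 - 1 = -13)
R = 830 (R = -5 + (-13 - 1*(-848)) = -5 + (-13 + 848) = -5 + 835 = 830)
D = -53 (D = (-78 + 19) + 6 = -59 + 6 = -53)
R*D = 830*(-53) = -43990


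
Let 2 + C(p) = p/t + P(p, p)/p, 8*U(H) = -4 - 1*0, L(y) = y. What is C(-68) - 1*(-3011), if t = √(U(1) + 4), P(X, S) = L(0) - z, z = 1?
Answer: 204613/68 - 68*√14/7 ≈ 2972.7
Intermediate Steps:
U(H) = -½ (U(H) = (-4 - 1*0)/8 = (-4 + 0)/8 = (⅛)*(-4) = -½)
P(X, S) = -1 (P(X, S) = 0 - 1*1 = 0 - 1 = -1)
t = √14/2 (t = √(-½ + 4) = √(7/2) = √14/2 ≈ 1.8708)
C(p) = -2 - 1/p + p*√14/7 (C(p) = -2 + (p/((√14/2)) - 1/p) = -2 + (p*(√14/7) - 1/p) = -2 + (p*√14/7 - 1/p) = -2 + (-1/p + p*√14/7) = -2 - 1/p + p*√14/7)
C(-68) - 1*(-3011) = (-2 - 1/(-68) + (⅐)*(-68)*√14) - 1*(-3011) = (-2 - 1*(-1/68) - 68*√14/7) + 3011 = (-2 + 1/68 - 68*√14/7) + 3011 = (-135/68 - 68*√14/7) + 3011 = 204613/68 - 68*√14/7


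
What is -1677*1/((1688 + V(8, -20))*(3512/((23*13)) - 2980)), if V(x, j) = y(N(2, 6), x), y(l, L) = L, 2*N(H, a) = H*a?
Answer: 167141/501737856 ≈ 0.00033312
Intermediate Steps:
N(H, a) = H*a/2 (N(H, a) = (H*a)/2 = H*a/2)
V(x, j) = x
-1677*1/((1688 + V(8, -20))*(3512/((23*13)) - 2980)) = -1677*1/((1688 + 8)*(3512/((23*13)) - 2980)) = -1677*1/(1696*(3512/299 - 2980)) = -1677/((-887508/299*1696)) = -1677/(-1505213568/299) = -1677*(-299/1505213568) = 167141/501737856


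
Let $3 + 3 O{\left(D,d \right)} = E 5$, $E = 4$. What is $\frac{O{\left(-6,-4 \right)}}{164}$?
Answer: $\frac{17}{492} \approx 0.034553$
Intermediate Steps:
$O{\left(D,d \right)} = \frac{17}{3}$ ($O{\left(D,d \right)} = -1 + \frac{4 \cdot 5}{3} = -1 + \frac{1}{3} \cdot 20 = -1 + \frac{20}{3} = \frac{17}{3}$)
$\frac{O{\left(-6,-4 \right)}}{164} = \frac{1}{164} \cdot \frac{17}{3} = \frac{17}{492}$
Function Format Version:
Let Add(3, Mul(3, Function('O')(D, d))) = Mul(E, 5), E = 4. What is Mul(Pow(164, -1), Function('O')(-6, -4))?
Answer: Rational(17, 492) ≈ 0.034553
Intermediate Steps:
Function('O')(D, d) = Rational(17, 3) (Function('O')(D, d) = Add(-1, Mul(Rational(1, 3), Mul(4, 5))) = Add(-1, Mul(Rational(1, 3), 20)) = Add(-1, Rational(20, 3)) = Rational(17, 3))
Mul(Pow(164, -1), Function('O')(-6, -4)) = Mul(Pow(164, -1), Rational(17, 3)) = Mul(Rational(1, 164), Rational(17, 3)) = Rational(17, 492)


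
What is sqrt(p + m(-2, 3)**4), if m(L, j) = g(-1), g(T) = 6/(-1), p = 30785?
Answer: sqrt(32081) ≈ 179.11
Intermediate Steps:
g(T) = -6 (g(T) = 6*(-1) = -6)
m(L, j) = -6
sqrt(p + m(-2, 3)**4) = sqrt(30785 + (-6)**4) = sqrt(30785 + 1296) = sqrt(32081)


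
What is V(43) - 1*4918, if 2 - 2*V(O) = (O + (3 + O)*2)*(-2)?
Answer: -4782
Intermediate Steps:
V(O) = 7 + 3*O (V(O) = 1 - (O + (3 + O)*2)*(-2)/2 = 1 - (O + (6 + 2*O))*(-2)/2 = 1 - (6 + 3*O)*(-2)/2 = 1 - (-12 - 6*O)/2 = 1 + (6 + 3*O) = 7 + 3*O)
V(43) - 1*4918 = (7 + 3*43) - 1*4918 = (7 + 129) - 4918 = 136 - 4918 = -4782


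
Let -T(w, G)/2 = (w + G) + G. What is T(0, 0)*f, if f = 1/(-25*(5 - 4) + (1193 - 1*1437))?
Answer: 0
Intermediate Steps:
T(w, G) = -4*G - 2*w (T(w, G) = -2*((w + G) + G) = -2*((G + w) + G) = -2*(w + 2*G) = -4*G - 2*w)
f = -1/269 (f = 1/(-25*1 + (1193 - 1437)) = 1/(-25 - 244) = 1/(-269) = -1/269 ≈ -0.0037175)
T(0, 0)*f = (-4*0 - 2*0)*(-1/269) = (0 + 0)*(-1/269) = 0*(-1/269) = 0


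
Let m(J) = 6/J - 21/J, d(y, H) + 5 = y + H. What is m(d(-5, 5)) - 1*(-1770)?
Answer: 1773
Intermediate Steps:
d(y, H) = -5 + H + y (d(y, H) = -5 + (y + H) = -5 + (H + y) = -5 + H + y)
m(J) = -15/J
m(d(-5, 5)) - 1*(-1770) = -15/(-5 + 5 - 5) - 1*(-1770) = -15/(-5) + 1770 = -15*(-1/5) + 1770 = 3 + 1770 = 1773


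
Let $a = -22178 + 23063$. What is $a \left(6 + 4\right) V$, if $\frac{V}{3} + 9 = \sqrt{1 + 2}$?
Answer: $-238950 + 26550 \sqrt{3} \approx -1.9296 \cdot 10^{5}$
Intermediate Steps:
$V = -27 + 3 \sqrt{3}$ ($V = -27 + 3 \sqrt{1 + 2} = -27 + 3 \sqrt{3} \approx -21.804$)
$a = 885$
$a \left(6 + 4\right) V = 885 \left(6 + 4\right) \left(-27 + 3 \sqrt{3}\right) = 885 \cdot 10 \left(-27 + 3 \sqrt{3}\right) = 885 \left(-270 + 30 \sqrt{3}\right) = -238950 + 26550 \sqrt{3}$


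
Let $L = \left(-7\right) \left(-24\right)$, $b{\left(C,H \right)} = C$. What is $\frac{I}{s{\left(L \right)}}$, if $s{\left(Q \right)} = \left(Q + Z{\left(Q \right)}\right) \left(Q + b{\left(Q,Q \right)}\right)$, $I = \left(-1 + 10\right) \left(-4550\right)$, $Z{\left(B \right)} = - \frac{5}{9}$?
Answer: $- \frac{8775}{12056} \approx -0.72785$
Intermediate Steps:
$Z{\left(B \right)} = - \frac{5}{9}$ ($Z{\left(B \right)} = \left(-5\right) \frac{1}{9} = - \frac{5}{9}$)
$L = 168$
$I = -40950$ ($I = 9 \left(-4550\right) = -40950$)
$s{\left(Q \right)} = 2 Q \left(- \frac{5}{9} + Q\right)$ ($s{\left(Q \right)} = \left(Q - \frac{5}{9}\right) \left(Q + Q\right) = \left(- \frac{5}{9} + Q\right) 2 Q = 2 Q \left(- \frac{5}{9} + Q\right)$)
$\frac{I}{s{\left(L \right)}} = - \frac{40950}{\frac{2}{9} \cdot 168 \left(-5 + 9 \cdot 168\right)} = - \frac{40950}{\frac{2}{9} \cdot 168 \left(-5 + 1512\right)} = - \frac{40950}{\frac{2}{9} \cdot 168 \cdot 1507} = - \frac{40950}{\frac{168784}{3}} = \left(-40950\right) \frac{3}{168784} = - \frac{8775}{12056}$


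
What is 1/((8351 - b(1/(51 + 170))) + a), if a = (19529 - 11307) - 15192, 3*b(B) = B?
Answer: 663/915602 ≈ 0.00072411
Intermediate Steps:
b(B) = B/3
a = -6970 (a = 8222 - 15192 = -6970)
1/((8351 - b(1/(51 + 170))) + a) = 1/((8351 - 1/(3*(51 + 170))) - 6970) = 1/((8351 - 1/(3*221)) - 6970) = 1/((8351 - 1*1/663) - 6970) = 1/((8351 - 1/663) - 6970) = 1/(5536712/663 - 6970) = 1/(915602/663) = 663/915602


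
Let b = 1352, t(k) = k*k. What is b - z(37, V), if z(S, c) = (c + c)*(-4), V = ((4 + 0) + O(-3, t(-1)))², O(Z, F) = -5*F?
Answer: 1360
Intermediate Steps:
t(k) = k²
V = 1 (V = ((4 + 0) - 5*(-1)²)² = (4 - 5*1)² = (4 - 5)² = (-1)² = 1)
z(S, c) = -8*c (z(S, c) = (2*c)*(-4) = -8*c)
b - z(37, V) = 1352 - (-8) = 1352 - 1*(-8) = 1352 + 8 = 1360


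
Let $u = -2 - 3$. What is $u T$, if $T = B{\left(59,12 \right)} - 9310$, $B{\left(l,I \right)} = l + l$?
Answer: $45960$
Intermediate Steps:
$B{\left(l,I \right)} = 2 l$
$u = -5$
$T = -9192$ ($T = 2 \cdot 59 - 9310 = 118 - 9310 = -9192$)
$u T = \left(-5\right) \left(-9192\right) = 45960$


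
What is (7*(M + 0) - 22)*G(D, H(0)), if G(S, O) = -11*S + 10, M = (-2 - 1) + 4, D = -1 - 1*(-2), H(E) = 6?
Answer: 15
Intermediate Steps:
D = 1 (D = -1 + 2 = 1)
M = 1 (M = -3 + 4 = 1)
G(S, O) = 10 - 11*S
(7*(M + 0) - 22)*G(D, H(0)) = (7*(1 + 0) - 22)*(10 - 11*1) = (7*1 - 22)*(10 - 11) = (7 - 22)*(-1) = -15*(-1) = 15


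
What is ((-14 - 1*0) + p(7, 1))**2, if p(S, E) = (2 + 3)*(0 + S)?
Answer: 441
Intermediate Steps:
p(S, E) = 5*S
((-14 - 1*0) + p(7, 1))**2 = ((-14 - 1*0) + 5*7)**2 = ((-14 + 0) + 35)**2 = (-14 + 35)**2 = 21**2 = 441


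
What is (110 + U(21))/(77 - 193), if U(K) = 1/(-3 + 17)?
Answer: -1541/1624 ≈ -0.94889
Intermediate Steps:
U(K) = 1/14
(110 + U(21))/(77 - 193) = (110 + 1/14)/(77 - 193) = (1541/14)/(-116) = (1541/14)*(-1/116) = -1541/1624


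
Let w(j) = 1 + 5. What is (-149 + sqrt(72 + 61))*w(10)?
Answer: -894 + 6*sqrt(133) ≈ -824.80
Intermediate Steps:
w(j) = 6
(-149 + sqrt(72 + 61))*w(10) = (-149 + sqrt(72 + 61))*6 = (-149 + sqrt(133))*6 = -894 + 6*sqrt(133)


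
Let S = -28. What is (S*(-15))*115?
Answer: 48300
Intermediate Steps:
(S*(-15))*115 = -28*(-15)*115 = 420*115 = 48300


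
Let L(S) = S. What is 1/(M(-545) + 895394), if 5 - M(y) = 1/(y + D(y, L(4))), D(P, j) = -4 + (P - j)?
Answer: 1098/983148103 ≈ 1.1168e-6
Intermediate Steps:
D(P, j) = -4 + P - j
M(y) = 5 - 1/(-8 + 2*y) (M(y) = 5 - 1/(y + (-4 + y - 1*4)) = 5 - 1/(y + (-4 + y - 4)) = 5 - 1/(y + (-8 + y)) = 5 - 1/(-8 + 2*y))
1/(M(-545) + 895394) = 1/((-41 + 10*(-545))/(2*(-4 - 545)) + 895394) = 1/((1/2)*(-41 - 5450)/(-549) + 895394) = 1/((1/2)*(-1/549)*(-5491) + 895394) = 1/(5491/1098 + 895394) = 1/(983148103/1098) = 1098/983148103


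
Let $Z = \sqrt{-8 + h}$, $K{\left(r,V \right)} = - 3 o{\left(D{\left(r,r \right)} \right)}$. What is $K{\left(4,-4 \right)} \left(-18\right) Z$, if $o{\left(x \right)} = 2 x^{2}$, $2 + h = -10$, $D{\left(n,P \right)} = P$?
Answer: $3456 i \sqrt{5} \approx 7727.9 i$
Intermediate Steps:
$h = -12$ ($h = -2 - 10 = -12$)
$K{\left(r,V \right)} = - 6 r^{2}$ ($K{\left(r,V \right)} = - 3 \cdot 2 r^{2} = - 6 r^{2}$)
$Z = 2 i \sqrt{5}$ ($Z = \sqrt{-8 - 12} = \sqrt{-20} = 2 i \sqrt{5} \approx 4.4721 i$)
$K{\left(4,-4 \right)} \left(-18\right) Z = - 6 \cdot 4^{2} \left(-18\right) 2 i \sqrt{5} = \left(-6\right) 16 \left(-18\right) 2 i \sqrt{5} = \left(-96\right) \left(-18\right) 2 i \sqrt{5} = 1728 \cdot 2 i \sqrt{5} = 3456 i \sqrt{5}$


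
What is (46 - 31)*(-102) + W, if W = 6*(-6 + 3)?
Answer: -1548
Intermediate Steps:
W = -18 (W = 6*(-3) = -18)
(46 - 31)*(-102) + W = (46 - 31)*(-102) - 18 = 15*(-102) - 18 = -1530 - 18 = -1548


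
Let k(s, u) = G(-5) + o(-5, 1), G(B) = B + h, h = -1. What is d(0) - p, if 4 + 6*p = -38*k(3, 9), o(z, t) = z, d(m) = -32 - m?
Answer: -101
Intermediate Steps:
G(B) = -1 + B (G(B) = B - 1 = -1 + B)
k(s, u) = -11 (k(s, u) = (-1 - 5) - 5 = -6 - 5 = -11)
p = 69 (p = -2/3 + (-38*(-11))/6 = -2/3 + (1/6)*418 = -2/3 + 209/3 = 69)
d(0) - p = (-32 - 1*0) - 1*69 = (-32 + 0) - 69 = -32 - 69 = -101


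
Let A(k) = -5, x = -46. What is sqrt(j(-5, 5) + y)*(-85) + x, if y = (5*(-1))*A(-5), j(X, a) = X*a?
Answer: -46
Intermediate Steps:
y = 25 (y = (5*(-1))*(-5) = -5*(-5) = 25)
sqrt(j(-5, 5) + y)*(-85) + x = sqrt(-5*5 + 25)*(-85) - 46 = sqrt(-25 + 25)*(-85) - 46 = sqrt(0)*(-85) - 46 = 0*(-85) - 46 = 0 - 46 = -46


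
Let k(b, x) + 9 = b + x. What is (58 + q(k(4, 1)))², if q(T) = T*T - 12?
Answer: 3844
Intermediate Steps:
k(b, x) = -9 + b + x (k(b, x) = -9 + (b + x) = -9 + b + x)
q(T) = -12 + T² (q(T) = T² - 12 = -12 + T²)
(58 + q(k(4, 1)))² = (58 + (-12 + (-9 + 4 + 1)²))² = (58 + (-12 + (-4)²))² = (58 + (-12 + 16))² = (58 + 4)² = 62² = 3844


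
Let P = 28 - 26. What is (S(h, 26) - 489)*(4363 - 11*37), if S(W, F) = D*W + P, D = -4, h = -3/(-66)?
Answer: -21200204/11 ≈ -1.9273e+6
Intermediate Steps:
h = 1/22 (h = -3*(-1/66) = 1/22 ≈ 0.045455)
P = 2
S(W, F) = 2 - 4*W (S(W, F) = -4*W + 2 = 2 - 4*W)
(S(h, 26) - 489)*(4363 - 11*37) = ((2 - 4*1/22) - 489)*(4363 - 11*37) = ((2 - 2/11) - 489)*(4363 - 407) = (20/11 - 489)*3956 = -5359/11*3956 = -21200204/11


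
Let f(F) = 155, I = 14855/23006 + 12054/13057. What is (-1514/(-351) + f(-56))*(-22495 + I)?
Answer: -125944256900061763/35145553014 ≈ -3.5835e+6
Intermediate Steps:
I = 471276059/300389342 (I = 14855*(1/23006) + 12054*(1/13057) = 14855/23006 + 12054/13057 = 471276059/300389342 ≈ 1.5689)
(-1514/(-351) + f(-56))*(-22495 + I) = (-1514/(-351) + 155)*(-22495 + 471276059/300389342) = (-1514*(-1)/351 + 155)*(-6756786972231/300389342) = (-2*(-757/351) + 155)*(-6756786972231/300389342) = (1514/351 + 155)*(-6756786972231/300389342) = (55919/351)*(-6756786972231/300389342) = -125944256900061763/35145553014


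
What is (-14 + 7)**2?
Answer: 49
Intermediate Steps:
(-14 + 7)**2 = (-7)**2 = 49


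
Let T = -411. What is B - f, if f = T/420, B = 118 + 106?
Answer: 31497/140 ≈ 224.98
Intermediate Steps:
B = 224
f = -137/140 (f = -411/420 = -411*1/420 = -137/140 ≈ -0.97857)
B - f = 224 - 1*(-137/140) = 224 + 137/140 = 31497/140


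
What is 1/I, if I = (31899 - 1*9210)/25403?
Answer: 25403/22689 ≈ 1.1196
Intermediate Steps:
I = 22689/25403 (I = (31899 - 9210)*(1/25403) = 22689*(1/25403) = 22689/25403 ≈ 0.89316)
1/I = 1/(22689/25403) = 25403/22689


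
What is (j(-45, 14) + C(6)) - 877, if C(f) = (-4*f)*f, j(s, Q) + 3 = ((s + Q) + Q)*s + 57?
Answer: -202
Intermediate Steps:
j(s, Q) = 54 + s*(s + 2*Q) (j(s, Q) = -3 + (((s + Q) + Q)*s + 57) = -3 + (((Q + s) + Q)*s + 57) = -3 + ((s + 2*Q)*s + 57) = -3 + (s*(s + 2*Q) + 57) = -3 + (57 + s*(s + 2*Q)) = 54 + s*(s + 2*Q))
C(f) = -4*f²
(j(-45, 14) + C(6)) - 877 = ((54 + (-45)² + 2*14*(-45)) - 4*6²) - 877 = ((54 + 2025 - 1260) - 4*36) - 877 = (819 - 144) - 877 = 675 - 877 = -202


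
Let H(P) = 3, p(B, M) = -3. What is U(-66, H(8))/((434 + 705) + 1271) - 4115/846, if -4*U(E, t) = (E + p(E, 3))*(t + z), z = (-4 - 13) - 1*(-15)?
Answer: -19805113/4077720 ≈ -4.8569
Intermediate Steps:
z = -2 (z = -17 + 15 = -2)
U(E, t) = -(-3 + E)*(-2 + t)/4 (U(E, t) = -(E - 3)*(t - 2)/4 = -(-3 + E)*(-2 + t)/4)
U(-66, H(8))/((434 + 705) + 1271) - 4115/846 = (-3/2 + (1/2)*(-66) + (3/4)*3 - 1/4*(-66)*3)/((434 + 705) + 1271) - 4115/846 = (-3/2 - 33 + 9/4 + 99/2)/(1139 + 1271) - 4115*1/846 = (69/4)/2410 - 4115/846 = (69/4)*(1/2410) - 4115/846 = 69/9640 - 4115/846 = -19805113/4077720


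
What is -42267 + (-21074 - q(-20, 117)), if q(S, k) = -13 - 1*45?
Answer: -63283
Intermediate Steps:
q(S, k) = -58 (q(S, k) = -13 - 45 = -58)
-42267 + (-21074 - q(-20, 117)) = -42267 + (-21074 - 1*(-58)) = -42267 + (-21074 + 58) = -42267 - 21016 = -63283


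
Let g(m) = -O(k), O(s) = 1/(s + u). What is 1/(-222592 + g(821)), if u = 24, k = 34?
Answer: -58/12910337 ≈ -4.4925e-6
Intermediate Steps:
O(s) = 1/(24 + s) (O(s) = 1/(s + 24) = 1/(24 + s))
g(m) = -1/58 (g(m) = -1/(24 + 34) = -1/58)
1/(-222592 + g(821)) = 1/(-222592 - 1/58) = 1/(-12910337/58) = -58/12910337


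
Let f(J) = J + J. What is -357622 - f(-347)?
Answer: -356928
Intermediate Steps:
f(J) = 2*J
-357622 - f(-347) = -357622 - 2*(-347) = -357622 - 1*(-694) = -357622 + 694 = -356928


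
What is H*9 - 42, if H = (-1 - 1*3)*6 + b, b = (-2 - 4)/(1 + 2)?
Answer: -276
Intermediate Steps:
b = -2 (b = -6/3 = -6*1/3 = -2)
H = -26 (H = (-1 - 1*3)*6 - 2 = (-1 - 3)*6 - 2 = -4*6 - 2 = -24 - 2 = -26)
H*9 - 42 = -26*9 - 42 = -234 - 42 = -276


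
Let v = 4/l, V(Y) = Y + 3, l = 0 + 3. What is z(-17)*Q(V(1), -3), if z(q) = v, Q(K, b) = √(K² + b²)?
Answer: 20/3 ≈ 6.6667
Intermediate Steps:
l = 3
V(Y) = 3 + Y
v = 4/3 ≈ 1.3333
z(q) = 4/3
z(-17)*Q(V(1), -3) = 4*√((3 + 1)² + (-3)²)/3 = 4*√(4² + 9)/3 = 4*√(16 + 9)/3 = 4*√25/3 = (4/3)*5 = 20/3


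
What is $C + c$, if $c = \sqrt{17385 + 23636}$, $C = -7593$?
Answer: $-7593 + \sqrt{41021} \approx -7390.5$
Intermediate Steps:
$c = \sqrt{41021} \approx 202.54$
$C + c = -7593 + \sqrt{41021}$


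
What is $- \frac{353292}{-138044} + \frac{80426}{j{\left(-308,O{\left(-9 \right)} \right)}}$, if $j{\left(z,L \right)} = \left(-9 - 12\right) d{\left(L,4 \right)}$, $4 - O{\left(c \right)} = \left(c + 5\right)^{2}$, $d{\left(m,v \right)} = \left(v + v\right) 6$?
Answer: $- \frac{1343276051}{17393544} \approx -77.228$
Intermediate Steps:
$d{\left(m,v \right)} = 12 v$ ($d{\left(m,v \right)} = 2 v 6 = 12 v$)
$O{\left(c \right)} = 4 - \left(5 + c\right)^{2}$ ($O{\left(c \right)} = 4 - \left(c + 5\right)^{2} = 4 - \left(5 + c\right)^{2}$)
$j{\left(z,L \right)} = -1008$ ($j{\left(z,L \right)} = \left(-9 - 12\right) 12 \cdot 4 = \left(-21\right) 48 = -1008$)
$- \frac{353292}{-138044} + \frac{80426}{j{\left(-308,O{\left(-9 \right)} \right)}} = - \frac{353292}{-138044} + \frac{80426}{-1008} = \left(-353292\right) \left(- \frac{1}{138044}\right) + 80426 \left(- \frac{1}{1008}\right) = \frac{88323}{34511} - \frac{40213}{504} = - \frac{1343276051}{17393544}$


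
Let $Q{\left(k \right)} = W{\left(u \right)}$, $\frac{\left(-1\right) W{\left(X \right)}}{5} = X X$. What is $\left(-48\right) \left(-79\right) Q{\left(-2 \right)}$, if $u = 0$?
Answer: $0$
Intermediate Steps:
$W{\left(X \right)} = - 5 X^{2}$ ($W{\left(X \right)} = - 5 X X = - 5 X^{2}$)
$Q{\left(k \right)} = 0$ ($Q{\left(k \right)} = - 5 \cdot 0^{2} = \left(-5\right) 0 = 0$)
$\left(-48\right) \left(-79\right) Q{\left(-2 \right)} = \left(-48\right) \left(-79\right) 0 = 3792 \cdot 0 = 0$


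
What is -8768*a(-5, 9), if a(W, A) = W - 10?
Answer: 131520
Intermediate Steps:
a(W, A) = -10 + W
-8768*a(-5, 9) = -8768*(-10 - 5) = -8768*(-15) = 131520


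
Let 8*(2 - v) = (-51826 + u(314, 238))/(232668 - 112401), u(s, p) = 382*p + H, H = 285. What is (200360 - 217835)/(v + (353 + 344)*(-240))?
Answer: 88959400/851556747 ≈ 0.10447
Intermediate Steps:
u(s, p) = 285 + 382*p (u(s, p) = 382*p + 285 = 285 + 382*p)
v = 29919/15272 (v = 2 - (-51826 + (285 + 382*238))/(8*(232668 - 112401)) = 2 - (-51826 + (285 + 90916))/(8*120267) = 2 - (-51826 + 91201)/(8*120267) = 2 - 39375/(8*120267) = 2 - 1/8*625/1909 = 2 - 625/15272 = 29919/15272 ≈ 1.9591)
(200360 - 217835)/(v + (353 + 344)*(-240)) = (200360 - 217835)/(29919/15272 + (353 + 344)*(-240)) = -17475/(29919/15272 + 697*(-240)) = -17475/(29919/15272 - 167280) = -17475/(-2554670241/15272) = -17475*(-15272/2554670241) = 88959400/851556747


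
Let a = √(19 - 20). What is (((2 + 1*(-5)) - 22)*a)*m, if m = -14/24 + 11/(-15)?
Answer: 395*I/12 ≈ 32.917*I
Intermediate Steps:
m = -79/60 (m = -14*1/24 + 11*(-1/15) = -7/12 - 11/15 = -79/60 ≈ -1.3167)
a = I (a = √(-1) = I ≈ 1.0*I)
(((2 + 1*(-5)) - 22)*a)*m = (((2 + 1*(-5)) - 22)*I)*(-79/60) = (((2 - 5) - 22)*I)*(-79/60) = ((-3 - 22)*I)*(-79/60) = -25*I*(-79/60) = 395*I/12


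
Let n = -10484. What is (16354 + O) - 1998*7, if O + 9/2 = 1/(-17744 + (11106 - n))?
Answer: 4545011/1923 ≈ 2363.5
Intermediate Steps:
O = -8653/1923 (O = -9/2 + 1/(-17744 + (11106 - 1*(-10484))) = -9/2 + 1/(-17744 + (11106 + 10484)) = -9/2 + 1/(-17744 + 21590) = -9/2 + 1/3846 = -8653/1923 ≈ -4.4997)
(16354 + O) - 1998*7 = (16354 - 8653/1923) - 1998*7 = 31440089/1923 - 13986 = 4545011/1923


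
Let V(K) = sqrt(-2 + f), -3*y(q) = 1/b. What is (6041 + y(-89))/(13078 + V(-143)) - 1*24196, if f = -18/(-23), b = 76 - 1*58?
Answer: 23*(-113616*sqrt(161) + 17087179339*I)/(108*(sqrt(161) - 150397*I)) ≈ -24196.0 - 3.8972e-5*I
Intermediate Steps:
b = 18 (b = 76 - 58 = 18)
f = 18/23 (f = -18*(-1/23) = 18/23 ≈ 0.78261)
y(q) = -1/54 (y(q) = -1/3/18 = -1/3*1/18 = -1/54)
V(K) = 2*I*sqrt(161)/23 (V(K) = sqrt(-2 + 18/23) = sqrt(-28/23) = 2*I*sqrt(161)/23)
(6041 + y(-89))/(13078 + V(-143)) - 1*24196 = (6041 - 1/54)/(13078 + 2*I*sqrt(161)/23) - 1*24196 = 326213/(54*(13078 + 2*I*sqrt(161)/23)) - 24196 = -24196 + 326213/(54*(13078 + 2*I*sqrt(161)/23))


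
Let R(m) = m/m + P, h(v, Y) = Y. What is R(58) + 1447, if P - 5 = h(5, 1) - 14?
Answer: 1440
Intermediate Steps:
P = -8 (P = 5 + (1 - 14) = 5 - 13 = -8)
R(m) = -7 (R(m) = m/m - 8 = 1 - 8 = -7)
R(58) + 1447 = -7 + 1447 = 1440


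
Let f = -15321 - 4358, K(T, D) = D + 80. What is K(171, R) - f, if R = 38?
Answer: 19797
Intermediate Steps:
K(T, D) = 80 + D
f = -19679
K(171, R) - f = (80 + 38) - 1*(-19679) = 118 + 19679 = 19797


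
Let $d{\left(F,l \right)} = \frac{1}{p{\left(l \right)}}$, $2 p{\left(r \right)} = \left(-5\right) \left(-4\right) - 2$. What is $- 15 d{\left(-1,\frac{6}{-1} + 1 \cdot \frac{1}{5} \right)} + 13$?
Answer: $\frac{34}{3} \approx 11.333$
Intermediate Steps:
$p{\left(r \right)} = 9$ ($p{\left(r \right)} = \frac{\left(-5\right) \left(-4\right) - 2}{2} = \frac{20 - 2}{2} = \frac{1}{2} \cdot 18 = 9$)
$d{\left(F,l \right)} = \frac{1}{9}$
$- 15 d{\left(-1,\frac{6}{-1} + 1 \cdot \frac{1}{5} \right)} + 13 = \left(-15\right) \frac{1}{9} + 13 = - \frac{5}{3} + 13 = \frac{34}{3}$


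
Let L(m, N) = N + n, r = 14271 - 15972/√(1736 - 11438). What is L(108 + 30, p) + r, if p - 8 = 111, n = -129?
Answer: 14261 + 242*I*√22/7 ≈ 14261.0 + 162.15*I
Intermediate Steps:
p = 119 (p = 8 + 111 = 119)
r = 14271 + 242*I*√22/7 (r = 14271 - 15972*(-I*√22/462) = 14271 - (-242)*I*√22/7 = 14271 + 242*I*√22/7 ≈ 14271.0 + 162.15*I)
L(m, N) = -129 + N (L(m, N) = N - 129 = -129 + N)
L(108 + 30, p) + r = (-129 + 119) + (14271 + 242*I*√22/7) = -10 + (14271 + 242*I*√22/7) = 14261 + 242*I*√22/7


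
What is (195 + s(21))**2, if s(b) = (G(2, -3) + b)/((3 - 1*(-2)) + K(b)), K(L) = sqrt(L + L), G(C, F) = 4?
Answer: 10202350/289 + 159500*sqrt(42)/289 ≈ 38879.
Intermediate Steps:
K(L) = sqrt(2)*sqrt(L) (K(L) = sqrt(2*L) = sqrt(2)*sqrt(L))
s(b) = (4 + b)/(5 + sqrt(2)*sqrt(b)) (s(b) = (4 + b)/((3 - 1*(-2)) + sqrt(2)*sqrt(b)) = (4 + b)/((3 + 2) + sqrt(2)*sqrt(b)) = (4 + b)/(5 + sqrt(2)*sqrt(b)))
(195 + s(21))**2 = (195 + (4 + 21)/(5 + sqrt(2)*sqrt(21)))**2 = (195 + 25/(5 + sqrt(42)))**2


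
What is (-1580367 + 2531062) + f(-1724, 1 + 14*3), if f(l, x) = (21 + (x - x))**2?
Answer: 951136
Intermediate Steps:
f(l, x) = 441 (f(l, x) = (21 + 0)**2 = 21**2 = 441)
(-1580367 + 2531062) + f(-1724, 1 + 14*3) = (-1580367 + 2531062) + 441 = 950695 + 441 = 951136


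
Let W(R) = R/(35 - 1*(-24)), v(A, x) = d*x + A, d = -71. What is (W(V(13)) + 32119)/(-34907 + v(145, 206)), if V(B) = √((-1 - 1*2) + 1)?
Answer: -32119/49388 - I*√2/2913892 ≈ -0.65034 - 4.8533e-7*I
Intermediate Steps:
v(A, x) = A - 71*x (v(A, x) = -71*x + A = A - 71*x)
V(B) = I*√2 (V(B) = √((-1 - 2) + 1) = √(-3 + 1) = √(-2) = I*√2)
W(R) = R/59 (W(R) = R/(35 + 24) = R/59)
(W(V(13)) + 32119)/(-34907 + v(145, 206)) = ((I*√2)/59 + 32119)/(-34907 + (145 - 71*206)) = (I*√2/59 + 32119)/(-34907 + (145 - 14626)) = (32119 + I*√2/59)/(-34907 - 14481) = (32119 + I*√2/59)/(-49388) = (32119 + I*√2/59)*(-1/49388) = -32119/49388 - I*√2/2913892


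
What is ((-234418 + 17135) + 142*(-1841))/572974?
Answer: -478705/572974 ≈ -0.83547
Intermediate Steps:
((-234418 + 17135) + 142*(-1841))/572974 = (-217283 - 261422)*(1/572974) = -478705*1/572974 = -478705/572974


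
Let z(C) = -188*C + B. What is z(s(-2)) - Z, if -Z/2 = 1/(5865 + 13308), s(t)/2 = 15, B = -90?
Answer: -109861288/19173 ≈ -5730.0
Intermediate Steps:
s(t) = 30 (s(t) = 2*15 = 30)
z(C) = -90 - 188*C (z(C) = -188*C - 90 = -90 - 188*C)
Z = -2/19173 (Z = -2/(5865 + 13308) = -2/19173 ≈ -0.00010431)
z(s(-2)) - Z = (-90 - 188*30) - 1*(-2/19173) = (-90 - 5640) + 2/19173 = -5730 + 2/19173 = -109861288/19173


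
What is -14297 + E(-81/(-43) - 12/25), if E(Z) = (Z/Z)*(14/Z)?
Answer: -21559123/1509 ≈ -14287.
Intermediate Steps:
E(Z) = 14/Z (E(Z) = 1*(14/Z) = 14/Z)
-14297 + E(-81/(-43) - 12/25) = -14297 + 14/(-81/(-43) - 12/25) = -14297 + 14/(-81*(-1/43) - 12*1/25) = -14297 + 14/(81/43 - 12/25) = -14297 + 14/(1509/1075) = -14297 + 14*(1075/1509) = -14297 + 15050/1509 = -21559123/1509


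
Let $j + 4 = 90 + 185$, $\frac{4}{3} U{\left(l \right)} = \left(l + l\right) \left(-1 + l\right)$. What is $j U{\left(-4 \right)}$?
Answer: $8130$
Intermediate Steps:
$U{\left(l \right)} = \frac{3 l \left(-1 + l\right)}{2}$ ($U{\left(l \right)} = \frac{3 \left(l + l\right) \left(-1 + l\right)}{4} = \frac{3 \cdot 2 l \left(-1 + l\right)}{4} = \frac{3 l \left(-1 + l\right)}{2}$)
$j = 271$ ($j = -4 + \left(90 + 185\right) = -4 + 275 = 271$)
$j U{\left(-4 \right)} = 271 \cdot \frac{3}{2} \left(-4\right) \left(-1 - 4\right) = 271 \cdot \frac{3}{2} \left(-4\right) \left(-5\right) = 271 \cdot 30 = 8130$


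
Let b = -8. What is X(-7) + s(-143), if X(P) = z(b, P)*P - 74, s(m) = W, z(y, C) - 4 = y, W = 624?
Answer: 578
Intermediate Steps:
z(y, C) = 4 + y
s(m) = 624
X(P) = -74 - 4*P (X(P) = (4 - 8)*P - 74 = -4*P - 74 = -74 - 4*P)
X(-7) + s(-143) = (-74 - 4*(-7)) + 624 = (-74 + 28) + 624 = -46 + 624 = 578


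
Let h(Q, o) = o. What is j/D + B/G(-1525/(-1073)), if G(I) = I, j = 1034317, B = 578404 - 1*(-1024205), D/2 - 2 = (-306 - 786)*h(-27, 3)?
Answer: 11258359911011/9985700 ≈ 1.1274e+6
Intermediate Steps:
D = -6548 (D = 4 + 2*((-306 - 786)*3) = 4 + 2*(-1092*3) = 4 + 2*(-3276) = 4 - 6552 = -6548)
B = 1602609 (B = 578404 + 1024205 = 1602609)
j/D + B/G(-1525/(-1073)) = 1034317/(-6548) + 1602609/((-1525/(-1073))) = 1034317*(-1/6548) + 1602609/((-1525*(-1/1073))) = -1034317/6548 + 1602609/(1525/1073) = -1034317/6548 + 1602609*(1073/1525) = -1034317/6548 + 1719599457/1525 = 11258359911011/9985700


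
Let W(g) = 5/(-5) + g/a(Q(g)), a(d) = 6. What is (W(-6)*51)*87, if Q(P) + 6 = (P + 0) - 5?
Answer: -8874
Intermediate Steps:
Q(P) = -11 + P (Q(P) = -6 + ((P + 0) - 5) = -6 + (P - 5) = -6 + (-5 + P) = -11 + P)
W(g) = -1 + g/6 (W(g) = 5/(-5) + g/6 = 5*(-1/5) + g*(1/6) = -1 + g/6)
(W(-6)*51)*87 = ((-1 + (1/6)*(-6))*51)*87 = ((-1 - 1)*51)*87 = -2*51*87 = -102*87 = -8874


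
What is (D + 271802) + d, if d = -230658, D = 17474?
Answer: 58618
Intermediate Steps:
(D + 271802) + d = (17474 + 271802) - 230658 = 289276 - 230658 = 58618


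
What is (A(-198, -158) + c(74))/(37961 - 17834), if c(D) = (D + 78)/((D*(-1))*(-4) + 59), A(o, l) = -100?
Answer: -35348/7145085 ≈ -0.0049472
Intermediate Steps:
c(D) = (78 + D)/(59 + 4*D) (c(D) = (78 + D)/(-D*(-4) + 59) = (78 + D)/(4*D + 59) = (78 + D)/(59 + 4*D))
(A(-198, -158) + c(74))/(37961 - 17834) = (-100 + (78 + 74)/(59 + 4*74))/(37961 - 17834) = (-100 + 152/(59 + 296))/20127 = (-100 + 152/355)*(1/20127) = -35348/355*1/20127 = -35348/7145085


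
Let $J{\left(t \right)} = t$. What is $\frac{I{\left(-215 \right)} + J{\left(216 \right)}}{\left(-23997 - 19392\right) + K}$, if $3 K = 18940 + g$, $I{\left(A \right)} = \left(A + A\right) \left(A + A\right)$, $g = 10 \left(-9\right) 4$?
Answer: $- \frac{555348}{111587} \approx -4.9768$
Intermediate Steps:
$g = -360$ ($g = \left(-90\right) 4 = -360$)
$I{\left(A \right)} = 4 A^{2}$ ($I{\left(A \right)} = 2 A 2 A = 4 A^{2}$)
$K = \frac{18580}{3}$ ($K = \frac{18940 - 360}{3} = \frac{1}{3} \cdot 18580 = \frac{18580}{3} \approx 6193.3$)
$\frac{I{\left(-215 \right)} + J{\left(216 \right)}}{\left(-23997 - 19392\right) + K} = \frac{4 \left(-215\right)^{2} + 216}{\left(-23997 - 19392\right) + \frac{18580}{3}} = \frac{4 \cdot 46225 + 216}{\left(-23997 - 19392\right) + \frac{18580}{3}} = \frac{184900 + 216}{-43389 + \frac{18580}{3}} = \frac{185116}{- \frac{111587}{3}} = 185116 \left(- \frac{3}{111587}\right) = - \frac{555348}{111587}$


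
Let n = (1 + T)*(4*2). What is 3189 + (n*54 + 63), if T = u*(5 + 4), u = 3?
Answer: 15348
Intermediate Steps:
T = 27 (T = 3*(5 + 4) = 3*9 = 27)
n = 224 (n = (1 + 27)*(4*2) = 28*8 = 224)
3189 + (n*54 + 63) = 3189 + (224*54 + 63) = 3189 + (12096 + 63) = 3189 + 12159 = 15348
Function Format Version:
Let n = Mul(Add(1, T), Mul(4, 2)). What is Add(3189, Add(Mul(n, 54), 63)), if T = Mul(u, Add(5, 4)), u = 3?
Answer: 15348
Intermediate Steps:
T = 27 (T = Mul(3, Add(5, 4)) = Mul(3, 9) = 27)
n = 224 (n = Mul(Add(1, 27), Mul(4, 2)) = Mul(28, 8) = 224)
Add(3189, Add(Mul(n, 54), 63)) = Add(3189, Add(Mul(224, 54), 63)) = Add(3189, Add(12096, 63)) = Add(3189, 12159) = 15348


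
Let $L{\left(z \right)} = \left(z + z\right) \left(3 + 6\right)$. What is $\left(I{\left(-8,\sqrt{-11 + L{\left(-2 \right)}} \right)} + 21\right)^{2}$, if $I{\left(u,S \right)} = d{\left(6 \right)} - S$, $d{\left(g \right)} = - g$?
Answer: $\left(15 - i \sqrt{47}\right)^{2} \approx 178.0 - 205.67 i$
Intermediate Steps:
$L{\left(z \right)} = 18 z$ ($L{\left(z \right)} = 2 z 9 = 18 z$)
$I{\left(u,S \right)} = -6 - S$ ($I{\left(u,S \right)} = \left(-1\right) 6 - S = -6 - S$)
$\left(I{\left(-8,\sqrt{-11 + L{\left(-2 \right)}} \right)} + 21\right)^{2} = \left(\left(-6 - \sqrt{-11 + 18 \left(-2\right)}\right) + 21\right)^{2} = \left(\left(-6 - \sqrt{-11 - 36}\right) + 21\right)^{2} = \left(\left(-6 - \sqrt{-47}\right) + 21\right)^{2} = \left(\left(-6 - i \sqrt{47}\right) + 21\right)^{2} = \left(15 - i \sqrt{47}\right)^{2}$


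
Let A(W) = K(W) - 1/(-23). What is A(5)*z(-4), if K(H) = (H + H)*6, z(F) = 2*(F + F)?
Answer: -22096/23 ≈ -960.70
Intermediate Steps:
z(F) = 4*F (z(F) = 2*(2*F) = 4*F)
K(H) = 12*H (K(H) = (2*H)*6 = 12*H)
A(W) = 1/23 + 12*W (A(W) = 12*W - 1/(-23) = 12*W - 1*(-1/23) = 12*W + 1/23 = 1/23 + 12*W)
A(5)*z(-4) = (1/23 + 12*5)*(4*(-4)) = (1/23 + 60)*(-16) = (1381/23)*(-16) = -22096/23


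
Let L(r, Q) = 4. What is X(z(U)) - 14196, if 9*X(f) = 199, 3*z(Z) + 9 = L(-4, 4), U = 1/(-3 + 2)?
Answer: -127565/9 ≈ -14174.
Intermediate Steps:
U = -1 (U = 1/(-1) = -1)
z(Z) = -5/3 (z(Z) = -3 + (1/3)*4 = -3 + 4/3 = -5/3)
X(f) = 199/9 (X(f) = (1/9)*199 = 199/9)
X(z(U)) - 14196 = 199/9 - 14196 = -127565/9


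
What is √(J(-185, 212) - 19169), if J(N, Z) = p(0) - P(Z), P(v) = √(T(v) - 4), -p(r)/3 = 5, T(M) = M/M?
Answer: √(-19184 - I*√3) ≈ 0.0063 - 138.51*I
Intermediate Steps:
T(M) = 1
p(r) = -15 (p(r) = -3*5 = -15)
P(v) = I*√3 (P(v) = √(1 - 4) = √(-3) = I*√3)
J(N, Z) = -15 - I*√3
√(J(-185, 212) - 19169) = √((-15 - I*√3) - 19169) = √(-19184 - I*√3)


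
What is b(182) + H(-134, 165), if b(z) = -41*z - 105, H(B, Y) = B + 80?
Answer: -7621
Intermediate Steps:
H(B, Y) = 80 + B
b(z) = -105 - 41*z
b(182) + H(-134, 165) = (-105 - 41*182) + (80 - 134) = (-105 - 7462) - 54 = -7567 - 54 = -7621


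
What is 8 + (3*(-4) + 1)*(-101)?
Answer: 1119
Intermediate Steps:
8 + (3*(-4) + 1)*(-101) = 8 + (-12 + 1)*(-101) = 8 - 11*(-101) = 8 + 1111 = 1119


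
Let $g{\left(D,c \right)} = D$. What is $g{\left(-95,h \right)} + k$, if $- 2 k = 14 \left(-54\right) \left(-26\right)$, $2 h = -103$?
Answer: $-9923$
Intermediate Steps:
$h = - \frac{103}{2}$ ($h = \frac{1}{2} \left(-103\right) = - \frac{103}{2} \approx -51.5$)
$k = -9828$ ($k = - \frac{14 \left(-54\right) \left(-26\right)}{2} = - \frac{\left(-756\right) \left(-26\right)}{2} = \left(- \frac{1}{2}\right) 19656 = -9828$)
$g{\left(-95,h \right)} + k = -95 - 9828 = -9923$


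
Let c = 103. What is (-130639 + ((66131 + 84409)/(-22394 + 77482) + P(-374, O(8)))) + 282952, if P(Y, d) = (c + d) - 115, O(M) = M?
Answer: 2097637183/13772 ≈ 1.5231e+5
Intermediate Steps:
P(Y, d) = -12 + d (P(Y, d) = (103 + d) - 115 = -12 + d)
(-130639 + ((66131 + 84409)/(-22394 + 77482) + P(-374, O(8)))) + 282952 = (-130639 + ((66131 + 84409)/(-22394 + 77482) + (-12 + 8))) + 282952 = (-130639 + (150540/55088 - 4)) + 282952 = (-130639 + (150540*(1/55088) - 4)) + 282952 = (-130639 + (37635/13772 - 4)) + 282952 = (-130639 - 17453/13772) + 282952 = -1799177761/13772 + 282952 = 2097637183/13772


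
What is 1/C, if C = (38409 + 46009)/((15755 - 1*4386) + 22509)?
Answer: 16939/42209 ≈ 0.40131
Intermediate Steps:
C = 42209/16939 (C = 84418/((15755 - 4386) + 22509) = 84418/(11369 + 22509) = 84418/33878 = 84418*(1/33878) = 42209/16939 ≈ 2.4918)
1/C = 1/(42209/16939) = 16939/42209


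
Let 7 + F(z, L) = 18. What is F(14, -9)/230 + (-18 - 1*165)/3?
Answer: -14019/230 ≈ -60.952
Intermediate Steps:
F(z, L) = 11 (F(z, L) = -7 + 18 = 11)
F(14, -9)/230 + (-18 - 1*165)/3 = 11/230 + (-18 - 1*165)/3 = 11*(1/230) + (-18 - 165)*(1/3) = 11/230 - 183*1/3 = 11/230 - 61 = -14019/230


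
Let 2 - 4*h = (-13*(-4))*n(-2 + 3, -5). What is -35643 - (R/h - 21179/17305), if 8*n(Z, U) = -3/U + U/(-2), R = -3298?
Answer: -228457230968/6281715 ≈ -36369.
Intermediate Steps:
n(Z, U) = -3/(8*U) - U/16 (n(Z, U) = (-3/U + U/(-2))/8 = (-3/U + U*(-½))/8 = (-3/U - U/2)/8 = -3/(8*U) - U/16)
h = -363/80 (h = ½ - (-13*(-4))*(1/16)*(-6 - 1*(-5)²)/(-5)/4 = ½ - 13*(1/16)*(-⅕)*(-6 - 1*25) = ½ - 13*(1/16)*(-⅕)*(-6 - 25) = ½ - 13*(1/16)*(-⅕)*(-31) = ½ - 13*31/80 = ½ - ¼*403/20 = ½ - 403/80 = -363/80 ≈ -4.5375)
-35643 - (R/h - 21179/17305) = -35643 - (-3298/(-363/80) - 21179/17305) = -35643 - (-3298*(-80/363) - 21179*1/17305) = -35643 - (263840/363 - 21179/17305) = -35643 - 1*4558063223/6281715 = -35643 - 4558063223/6281715 = -228457230968/6281715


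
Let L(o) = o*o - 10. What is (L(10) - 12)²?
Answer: 6084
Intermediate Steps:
L(o) = -10 + o² (L(o) = o² - 10 = -10 + o²)
(L(10) - 12)² = ((-10 + 10²) - 12)² = ((-10 + 100) - 12)² = (90 - 12)² = 78² = 6084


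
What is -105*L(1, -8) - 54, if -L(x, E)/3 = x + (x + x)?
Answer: 891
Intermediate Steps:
L(x, E) = -9*x (L(x, E) = -3*(x + (x + x)) = -3*(x + 2*x) = -9*x)
-105*L(1, -8) - 54 = -(-945) - 54 = -105*(-9) - 54 = 945 - 54 = 891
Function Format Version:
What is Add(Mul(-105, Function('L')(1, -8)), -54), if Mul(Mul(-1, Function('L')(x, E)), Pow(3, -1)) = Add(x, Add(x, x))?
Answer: 891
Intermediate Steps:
Function('L')(x, E) = Mul(-9, x) (Function('L')(x, E) = Mul(-3, Add(x, Add(x, x))) = Mul(-3, Add(x, Mul(2, x))) = Mul(-3, Mul(3, x)) = Mul(-9, x))
Add(Mul(-105, Function('L')(1, -8)), -54) = Add(Mul(-105, Mul(-9, 1)), -54) = Add(Mul(-105, -9), -54) = Add(945, -54) = 891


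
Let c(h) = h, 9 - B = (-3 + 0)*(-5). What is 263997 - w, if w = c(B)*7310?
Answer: 307857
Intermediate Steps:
B = -6 (B = 9 - (-3 + 0)*(-5) = 9 - (-3)*(-5) = 9 - 1*15 = 9 - 15 = -6)
w = -43860 (w = -6*7310 = -43860)
263997 - w = 263997 - 1*(-43860) = 263997 + 43860 = 307857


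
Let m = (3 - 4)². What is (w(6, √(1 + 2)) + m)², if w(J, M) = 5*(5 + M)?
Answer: 751 + 260*√3 ≈ 1201.3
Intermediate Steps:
m = 1 (m = (-1)² = 1)
w(J, M) = 25 + 5*M
(w(6, √(1 + 2)) + m)² = ((25 + 5*√(1 + 2)) + 1)² = ((25 + 5*√3) + 1)² = (26 + 5*√3)²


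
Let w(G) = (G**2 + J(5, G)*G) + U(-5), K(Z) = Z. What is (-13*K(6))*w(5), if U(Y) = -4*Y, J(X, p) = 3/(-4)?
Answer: -6435/2 ≈ -3217.5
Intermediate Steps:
J(X, p) = -3/4 (J(X, p) = 3*(-1/4) = -3/4)
w(G) = 20 + G**2 - 3*G/4 (w(G) = (G**2 - 3*G/4) - 4*(-5) = (G**2 - 3*G/4) + 20 = 20 + G**2 - 3*G/4)
(-13*K(6))*w(5) = (-13*6)*(20 + 5**2 - 3/4*5) = -78*(20 + 25 - 15/4) = -78*165/4 = -6435/2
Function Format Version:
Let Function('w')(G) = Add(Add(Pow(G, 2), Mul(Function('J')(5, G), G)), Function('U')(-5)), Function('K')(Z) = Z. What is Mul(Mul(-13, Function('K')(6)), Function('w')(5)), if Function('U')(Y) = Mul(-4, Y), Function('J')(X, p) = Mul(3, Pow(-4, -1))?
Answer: Rational(-6435, 2) ≈ -3217.5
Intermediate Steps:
Function('J')(X, p) = Rational(-3, 4) (Function('J')(X, p) = Mul(3, Rational(-1, 4)) = Rational(-3, 4))
Function('w')(G) = Add(20, Pow(G, 2), Mul(Rational(-3, 4), G)) (Function('w')(G) = Add(Add(Pow(G, 2), Mul(Rational(-3, 4), G)), Mul(-4, -5)) = Add(Add(Pow(G, 2), Mul(Rational(-3, 4), G)), 20) = Add(20, Pow(G, 2), Mul(Rational(-3, 4), G)))
Mul(Mul(-13, Function('K')(6)), Function('w')(5)) = Mul(Mul(-13, 6), Add(20, Pow(5, 2), Mul(Rational(-3, 4), 5))) = Mul(-78, Add(20, 25, Rational(-15, 4))) = Mul(-78, Rational(165, 4)) = Rational(-6435, 2)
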